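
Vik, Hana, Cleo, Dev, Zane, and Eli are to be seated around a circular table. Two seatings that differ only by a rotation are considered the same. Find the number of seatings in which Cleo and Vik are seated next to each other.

48

Glue Cleo and Vik into a block (2 internal orders). Seating 5 units around a circle gives (4)! arrangements.
So 2 × (4)! = 2 × 24 = 48.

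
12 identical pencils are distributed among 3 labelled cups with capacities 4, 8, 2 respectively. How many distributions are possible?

Without the upper bounds there are C(14,2) = 91 ways to split 12 among 3 cups.
Subtract solutions that violate a single cap (substitute x_i' = x_i − (cap_i+1)): x_1 ≥ 5 gives C(9,2) = 36; x_2 ≥ 9 gives C(5,2) = 10; x_3 ≥ 3 gives C(11,2) = 55. Together 101.
Add back pairs where two caps are both exceeded: 0 + 15 + 1 = 16.
By inclusion–exclusion the count is 91 − 101 + 16 = 6.

6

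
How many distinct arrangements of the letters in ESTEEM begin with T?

With the first slot taken by T, it remains to arrange the other 5 letters (ESEEM).
Those 5 letters have E appearing 3 times, giving (5)!/(3!) = 20.

20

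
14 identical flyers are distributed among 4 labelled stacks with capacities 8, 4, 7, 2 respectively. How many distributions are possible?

75

Ignoring the caps, the number of non-negative solutions to x_1+…+x_4 = 14 is C(17,3) = 680.
Subtract solutions that violate a single cap (substitute x_i' = x_i − (cap_i+1)): x_1 ≥ 9 gives C(8,3) = 56; x_2 ≥ 5 gives C(12,3) = 220; x_3 ≥ 8 gives C(9,3) = 84; x_4 ≥ 3 gives C(14,3) = 364. Together 724.
Add back pairs where two caps are both exceeded: 1 + 0 + 10 + 4 + 84 + 20 = 119.
By inclusion–exclusion the count is 680 − 724 + 119 = 75.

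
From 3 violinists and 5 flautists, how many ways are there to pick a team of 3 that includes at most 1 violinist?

40

Split by how many violinists are chosen (0 through 1).
Sum: C(3,0)·C(5,3) + C(3,1)·C(5,2) = 10 + 30 = 40.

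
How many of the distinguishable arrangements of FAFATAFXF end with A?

840

With the last slot taken by A, it remains to arrange the other 8 letters (FFATAFXF).
Those 8 letters have A appearing twice and F appearing 4 times, giving (8)!/(4!·2!) = 840.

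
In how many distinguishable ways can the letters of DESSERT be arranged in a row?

1260

DESSERT has 7 letters with E appearing twice and S appearing twice.
So there are 7! / (2!·2!) = 1260 distinguishable arrangements.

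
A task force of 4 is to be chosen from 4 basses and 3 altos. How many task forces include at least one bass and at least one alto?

Unrestricted: C(7,4) = 35 ways to pick any 4 of the 7.
Subtract selections that omit an entire group: no basses → C(3,4) = 0; no altos → C(4,4) = 1.
Both groups omitted at once is impossible, so 35 − 1 = 34.

34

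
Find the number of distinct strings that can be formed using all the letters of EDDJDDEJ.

Letter multiplicities in EDDJDDEJ: D×4, E×2, J×2.
The number of distinct arrangements is 8!/(4!·2!·2!) = 40320/96 = 420.

420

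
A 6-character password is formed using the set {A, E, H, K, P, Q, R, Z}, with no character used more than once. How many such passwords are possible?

20160

Choose and order 6 of the 8 symbols: the first character has 8 options, the next 7, and so on down to 3.
8 × 7 × 6 × 5 × 4 × 3 = 20160.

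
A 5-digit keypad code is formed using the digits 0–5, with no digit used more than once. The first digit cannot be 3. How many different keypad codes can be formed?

The first digit has 6−1 = 5 choices (anything except 3).
The remaining 4 digits are filled from the other 5 symbols without repetition: 5 × 4 × 3 × 2 = 120.
Total: 5 × 120 = 600.

600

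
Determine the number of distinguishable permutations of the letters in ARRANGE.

The 7 letters of ARRANGE have repeats: A appearing twice and R appearing twice.
Dividing 7! = 5040 by 2!·2! = 4 for the repeated letters gives 1260.

1260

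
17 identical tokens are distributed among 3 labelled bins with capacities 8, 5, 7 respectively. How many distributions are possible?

10

Ignoring the caps, the number of non-negative solutions to x_1+…+x_3 = 17 is C(19,2) = 171.
Subtract solutions that violate a single cap (substitute x_i' = x_i − (cap_i+1)): x_1 ≥ 9 gives C(10,2) = 45; x_2 ≥ 6 gives C(13,2) = 78; x_3 ≥ 8 gives C(11,2) = 55. Together 178.
Add back pairs where two caps are both exceeded: 6 + 1 + 10 = 17.
By inclusion–exclusion the count is 171 − 178 + 17 = 10.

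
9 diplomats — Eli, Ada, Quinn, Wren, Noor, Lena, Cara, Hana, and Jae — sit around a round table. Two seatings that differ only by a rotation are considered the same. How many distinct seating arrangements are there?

Around a circle, 9 distinct people have 9!/9 = (8)! = 40320 rotationally distinct seatings.

40320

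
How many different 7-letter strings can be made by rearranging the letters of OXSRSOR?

OXSRSOR has 7 letters with O appearing twice, R appearing twice, and S appearing twice.
The number of distinct arrangements is 7!/(2!·2!·2!) = 5040/8 = 630.

630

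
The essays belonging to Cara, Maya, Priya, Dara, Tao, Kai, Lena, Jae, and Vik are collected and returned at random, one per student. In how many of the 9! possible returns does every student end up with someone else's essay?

This is the derangement count D_9: permutations of 9 items with no fixed point.
By inclusion–exclusion this is Σ_{j=0}^{9} (−1)^j C(9,j)·(9−j)!.
Computing: 362880 − 362880 + 181440 − 60480 + 15120 − 3024 + 504 − 72 + 9 − 1 = 133496.

133496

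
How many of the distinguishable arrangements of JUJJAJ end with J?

20

Fix J in the last position and arrange the remaining 5 letters.
Those 5 letters have J appearing 3 times, giving (5)!/(3!) = 20.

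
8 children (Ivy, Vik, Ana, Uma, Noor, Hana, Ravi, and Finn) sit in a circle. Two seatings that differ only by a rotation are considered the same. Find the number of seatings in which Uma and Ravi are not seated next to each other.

3600

All circular seatings of 8 people number (7)! = 5040.
Seatings with Uma beside Ravi: treat them as a block with 2 internal orders, giving 2 × (6)! = 1440.
Subtracting, 5040 − 1440 = 3600.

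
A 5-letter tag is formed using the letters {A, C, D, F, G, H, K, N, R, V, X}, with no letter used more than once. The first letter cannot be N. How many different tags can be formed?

The first letter has 11−1 = 10 choices (anything except N).
The remaining 4 letters are filled from the other 10 symbols without repetition: 10 × 9 × 8 × 7 = 5040.
Total: 10 × 5040 = 50400.

50400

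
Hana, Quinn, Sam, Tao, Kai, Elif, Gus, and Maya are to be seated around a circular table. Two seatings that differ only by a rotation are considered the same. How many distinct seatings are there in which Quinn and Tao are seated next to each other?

1440

Treat {Quinn, Tao} as one unit (2 internal orders) and seat the resulting 7 units around the table: (6)! circular arrangements.
So 2 × (6)! = 2 × 720 = 1440.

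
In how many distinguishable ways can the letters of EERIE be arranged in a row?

20

Letter multiplicities in EERIE: E×3, I×1, R×1.
So there are 5! / (3!) = 20 distinguishable arrangements.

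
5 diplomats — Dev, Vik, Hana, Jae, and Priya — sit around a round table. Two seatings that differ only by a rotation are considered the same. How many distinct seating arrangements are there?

24

Seat Dev anywhere (absorbing the rotational symmetry), then permute the other 4: (4)! = 24.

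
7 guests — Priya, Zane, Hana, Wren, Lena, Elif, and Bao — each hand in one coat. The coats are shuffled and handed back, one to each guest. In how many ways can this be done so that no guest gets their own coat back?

1854

This is the derangement count D_7: permutations of 7 items with no fixed point.
By inclusion–exclusion this is Σ_{j=0}^{7} (−1)^j C(7,j)·(7−j)!.
Computing: 5040 − 5040 + 2520 − 840 + 210 − 42 + 7 − 1 = 1854.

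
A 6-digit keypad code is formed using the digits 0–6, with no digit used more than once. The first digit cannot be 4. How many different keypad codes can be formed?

The first digit has 7−1 = 6 choices (anything except 4).
The remaining 5 digits are filled from the other 6 symbols without repetition: 6 × 5 × 4 × 3 × 2 = 720.
Total: 6 × 720 = 4320.

4320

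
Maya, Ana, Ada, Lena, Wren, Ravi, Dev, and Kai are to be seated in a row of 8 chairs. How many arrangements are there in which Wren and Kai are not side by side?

There are 8! = 40320 arrangements in all. If Wren and Kai are adjacent, merging them into one block gives 2·(7)! = 10080 arrangements.
Complementary counting: 40320 − 10080 = 30240.

30240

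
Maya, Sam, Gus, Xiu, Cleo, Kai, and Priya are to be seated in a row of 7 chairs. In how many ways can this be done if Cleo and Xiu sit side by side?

1440

Treat {Cleo, Xiu} as a single unit. There are 6 units to order, and the pair itself can be ordered 2 ways.
That gives 2 × 6! = 2 × 720 = 1440.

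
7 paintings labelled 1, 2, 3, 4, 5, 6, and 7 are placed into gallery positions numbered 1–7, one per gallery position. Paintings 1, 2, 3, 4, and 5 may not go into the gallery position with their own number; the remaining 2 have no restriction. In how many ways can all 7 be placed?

Let Aᵢ (for 1 ≤ i ≤ 5) be the placements that put painting i in its forbidden gallery position. Any j of these fix j positions, leaving (7−j)! ways to fill the rest, and there are C(5,j) ways to pick which j.
By inclusion–exclusion, the number of valid placements is Σ_{j=0}^{5} (−1)^j C(5,j)·(7−j)!.
Computing: 5040 − 3600 + 1200 − 240 + 30 − 2 = 2428.

2428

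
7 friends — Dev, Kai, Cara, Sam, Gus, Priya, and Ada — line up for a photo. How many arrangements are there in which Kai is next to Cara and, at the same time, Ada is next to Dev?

Treat {Kai,Cara} as one block (2 orders) and {Ada,Dev} as another (2 orders).
That leaves 5 units to arrange: 2 × 2 × 5! = 4 × 120 = 480.

480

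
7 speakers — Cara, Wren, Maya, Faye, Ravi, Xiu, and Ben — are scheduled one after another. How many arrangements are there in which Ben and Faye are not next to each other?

There are 7! = 5040 arrangements in all. If Ben and Faye are adjacent, merging them into one block gives 2·(6)! = 1440 arrangements.
Complementary counting: 5040 − 1440 = 3600.

3600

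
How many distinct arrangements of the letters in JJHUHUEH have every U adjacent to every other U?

420

Treat the 2 copies of U as a single block. The multiset to arrange is then {UU, E, H, H, H, J, J}, 7 items in all.
That gives (7)!/(3!·2!) = 420 arrangements.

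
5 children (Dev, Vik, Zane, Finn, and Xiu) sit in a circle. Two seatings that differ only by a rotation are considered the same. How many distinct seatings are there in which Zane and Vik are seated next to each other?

12

Glue Zane and Vik into a block (2 internal orders). Seating 4 units around a circle gives (3)! arrangements.
So 2 × (3)! = 2 × 6 = 12.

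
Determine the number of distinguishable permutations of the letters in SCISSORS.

1680

Letter multiplicities in SCISSORS: C×1, I×1, O×1, R×1, S×4.
So there are 8! / (4!) = 1680 distinguishable arrangements.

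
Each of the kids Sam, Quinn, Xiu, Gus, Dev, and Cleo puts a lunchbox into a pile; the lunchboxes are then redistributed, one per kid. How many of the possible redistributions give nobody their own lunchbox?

Let Aᵢ be the assignments in which kid i gets their own lunchbox. We want the size of the complement of A₁∪…∪A_6.
By inclusion–exclusion this is Σ_{j=0}^{6} (−1)^j C(6,j)·(6−j)!.
Computing: 720 − 720 + 360 − 120 + 30 − 6 + 1 = 265.

265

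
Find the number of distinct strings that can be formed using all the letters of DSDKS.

Letter multiplicities in DSDKS: D×2, K×1, S×2.
The number of distinct arrangements is 5!/(2!·2!) = 120/4 = 30.

30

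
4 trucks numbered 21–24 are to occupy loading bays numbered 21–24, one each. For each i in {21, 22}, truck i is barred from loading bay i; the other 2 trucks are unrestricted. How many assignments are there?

14

Let Aᵢ (for i ∈ {21, 22}) be the placements that put truck i in its forbidden loading bay. Any j of these fix j positions, leaving (4−j)! ways to fill the rest, and there are C(2,j) ways to pick which j.
By inclusion–exclusion, the number of valid placements is Σ_{j=0}^{2} (−1)^j C(2,j)·(4−j)!.
Computing: 24 − 12 + 2 = 14.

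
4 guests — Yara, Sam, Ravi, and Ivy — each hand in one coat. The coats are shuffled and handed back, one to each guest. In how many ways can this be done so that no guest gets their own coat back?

9

Count assignments avoiding every fixed point. For any j of the 4 guests fixed to their own coat, the other 4−j can be arranged in (4−j)! ways.
By inclusion–exclusion this is Σ_{j=0}^{4} (−1)^j C(4,j)·(4−j)!.
Computing: 24 − 24 + 12 − 4 + 1 = 9.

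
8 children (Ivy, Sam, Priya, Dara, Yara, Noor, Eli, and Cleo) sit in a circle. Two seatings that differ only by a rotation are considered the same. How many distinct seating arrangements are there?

Fix one person's seat to break rotational symmetry; the remaining 7 people can be arranged in (7)! = 5040 ways.

5040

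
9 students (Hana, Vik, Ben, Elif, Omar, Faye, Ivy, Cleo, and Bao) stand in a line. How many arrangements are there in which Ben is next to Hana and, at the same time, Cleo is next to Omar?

Treat {Ben,Hana} as one block (2 orders) and {Cleo,Omar} as another (2 orders).
That leaves 7 units to arrange: 2 × 2 × 7! = 4 × 5040 = 20160.

20160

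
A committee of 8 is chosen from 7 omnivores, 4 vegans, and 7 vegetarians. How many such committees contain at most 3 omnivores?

Split by how many omnivores are chosen (0 through 3).
Sum: C(7,0)·C(11,8) + C(7,1)·C(11,7) + C(7,2)·C(11,6) + C(7,3)·C(11,5) = 165 + 2310 + 9702 + 16170 = 28347.

28347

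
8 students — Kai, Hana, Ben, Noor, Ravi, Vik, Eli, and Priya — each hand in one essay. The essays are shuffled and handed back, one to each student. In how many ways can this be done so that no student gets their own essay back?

This is the derangement count D_8: permutations of 8 items with no fixed point.
By inclusion–exclusion this is Σ_{j=0}^{8} (−1)^j C(8,j)·(8−j)!.
Computing: 40320 − 40320 + 20160 − 6720 + 1680 − 336 + 56 − 8 + 1 = 14833.

14833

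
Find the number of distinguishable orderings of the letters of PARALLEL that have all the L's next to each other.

360

Treat the 3 copies of L as a single block. The multiset to arrange is then {LLL, A, A, E, P, R}, 6 items in all.
That gives (6)!/(2!) = 360 arrangements.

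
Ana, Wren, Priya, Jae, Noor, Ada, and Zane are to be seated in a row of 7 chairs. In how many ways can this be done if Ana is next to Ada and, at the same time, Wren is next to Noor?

480

Treat {Ana,Ada} as one block (2 orders) and {Wren,Noor} as another (2 orders).
That leaves 5 units to arrange: 2 × 2 × 5! = 4 × 120 = 480.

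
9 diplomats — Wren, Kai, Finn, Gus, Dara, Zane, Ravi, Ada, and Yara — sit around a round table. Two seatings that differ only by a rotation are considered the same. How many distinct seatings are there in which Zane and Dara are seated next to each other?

Treat {Zane, Dara} as one unit (2 internal orders) and seat the resulting 8 units around the table: (7)! circular arrangements.
So 2 × (7)! = 2 × 5040 = 10080.

10080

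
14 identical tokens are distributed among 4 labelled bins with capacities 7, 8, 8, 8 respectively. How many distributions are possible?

Without the upper bounds there are C(17,3) = 680 ways to split 14 among 4 bins.
Subtract solutions that violate a single cap (substitute x_i' = x_i − (cap_i+1)): x_1 ≥ 8 gives C(9,3) = 84; x_2 ≥ 9 gives C(8,3) = 56; x_3 ≥ 9 gives C(8,3) = 56; x_4 ≥ 9 gives C(8,3) = 56. Together 252.
No two caps can be exceeded simultaneously, so the pair terms are all 0.
By inclusion–exclusion the count is 680 − 252 + 0 = 428.

428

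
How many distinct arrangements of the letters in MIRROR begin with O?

With the first slot taken by O, it remains to arrange the other 5 letters (MIRRR).
Those 5 letters have R appearing 3 times, giving (5)!/(3!) = 20.

20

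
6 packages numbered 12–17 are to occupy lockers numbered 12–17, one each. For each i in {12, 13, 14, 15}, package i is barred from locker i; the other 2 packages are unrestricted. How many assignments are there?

362

Let Aᵢ (for 12 ≤ i ≤ 15) be the placements that put package i in its forbidden locker. Any j of these fix j positions, leaving (6−j)! ways to fill the rest, and there are C(4,j) ways to pick which j.
By inclusion–exclusion, the number of valid placements is Σ_{j=0}^{4} (−1)^j C(4,j)·(6−j)!.
Computing: 720 − 480 + 144 − 24 + 2 = 362.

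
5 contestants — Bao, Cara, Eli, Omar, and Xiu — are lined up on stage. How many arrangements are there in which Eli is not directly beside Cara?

72

Of the 5! = 120 arrangements, those with Eli and Cara adjacent number 2 × 4! = 48 (treat the pair as a block with 2 internal orders).
So 120 − 48 = 72 arrangements keep them apart.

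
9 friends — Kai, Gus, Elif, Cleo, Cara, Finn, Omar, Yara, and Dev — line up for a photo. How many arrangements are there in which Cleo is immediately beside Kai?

Treat {Cleo, Kai} as a single unit. There are 8 units to order, and the pair itself can be ordered 2 ways.
So the count is 2·(8)! = 80640.

80640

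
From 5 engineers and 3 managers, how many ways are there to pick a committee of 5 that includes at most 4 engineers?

Split by how many engineers are chosen (0 through 4).
Sum: C(5,0)·C(3,5) + C(5,1)·C(3,4) + C(5,2)·C(3,3) + C(5,3)·C(3,2) + C(5,4)·C(3,1) = 0 + 0 + 10 + 30 + 15 = 55.

55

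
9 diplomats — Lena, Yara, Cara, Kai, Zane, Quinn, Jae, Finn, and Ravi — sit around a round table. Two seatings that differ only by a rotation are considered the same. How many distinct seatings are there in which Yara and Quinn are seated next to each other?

10080

Glue Yara and Quinn into a block (2 internal orders). Seating 8 units around a circle gives (7)! arrangements.
So 2 × (7)! = 2 × 5040 = 10080.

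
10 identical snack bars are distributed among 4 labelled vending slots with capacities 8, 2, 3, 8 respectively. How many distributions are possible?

94

Without the upper bounds there are C(13,3) = 286 ways to split 10 among 4 vending slots.
Subtract solutions that violate a single cap (substitute x_i' = x_i − (cap_i+1)): x_1 ≥ 9 gives C(4,3) = 4; x_2 ≥ 3 gives C(10,3) = 120; x_3 ≥ 4 gives C(9,3) = 84; x_4 ≥ 9 gives C(4,3) = 4. Together 212.
Add back pairs where two caps are both exceeded: 0 + 0 + 0 + 20 + 0 + 0 = 20.
By inclusion–exclusion the count is 286 − 212 + 20 = 94.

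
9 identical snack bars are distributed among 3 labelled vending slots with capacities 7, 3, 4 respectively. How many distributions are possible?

Without the upper bounds there are C(11,2) = 55 ways to split 9 among 3 vending slots.
Subtract solutions that violate a single cap (substitute x_i' = x_i − (cap_i+1)): x_1 ≥ 8 gives C(3,2) = 3; x_2 ≥ 4 gives C(7,2) = 21; x_3 ≥ 5 gives C(6,2) = 15. Together 39.
Add back pairs where two caps are both exceeded: 0 + 0 + 1 = 1.
By inclusion–exclusion the count is 55 − 39 + 1 = 17.

17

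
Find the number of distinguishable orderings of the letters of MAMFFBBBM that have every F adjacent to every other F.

Treat the 2 copies of F as a single block. The multiset to arrange is then {FF, A, B, B, B, M, M, M}, 8 items in all.
That gives (8)!/(3!·3!) = 1120 arrangements.

1120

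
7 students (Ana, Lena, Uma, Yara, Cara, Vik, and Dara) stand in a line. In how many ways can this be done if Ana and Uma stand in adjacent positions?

1440

Treat {Ana, Uma} as a single unit. There are 6 units to order, and the pair itself can be ordered 2 ways.
So the count is 2·(6)! = 1440.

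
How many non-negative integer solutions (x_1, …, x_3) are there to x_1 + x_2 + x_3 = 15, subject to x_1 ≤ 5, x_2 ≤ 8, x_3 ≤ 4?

6

By stars and bars, unrestricted non-negative solutions to x_1+…+x_3 = 15 number C(15+2,2) = 136.
Subtract solutions that violate a single cap (substitute x_i' = x_i − (cap_i+1)): x_1 ≥ 6 gives C(11,2) = 55; x_2 ≥ 9 gives C(8,2) = 28; x_3 ≥ 5 gives C(12,2) = 66. Together 149.
Add back pairs where two caps are both exceeded: 1 + 15 + 3 = 19.
By inclusion–exclusion the count is 136 − 149 + 19 = 6.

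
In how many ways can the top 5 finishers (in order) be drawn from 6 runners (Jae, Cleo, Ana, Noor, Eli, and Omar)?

There are 6 choices for 1st place, 5 for 2nd, and so on down to 2 for position 5.
That gives 6 × 5 × 4 × 3 × 2 = 720.

720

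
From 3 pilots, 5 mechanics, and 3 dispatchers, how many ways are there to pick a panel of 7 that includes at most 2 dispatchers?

260

Split by how many dispatchers are chosen (0 through 2).
Sum: C(3,0)·C(8,7) + C(3,1)·C(8,6) + C(3,2)·C(8,5) = 8 + 84 + 168 = 260.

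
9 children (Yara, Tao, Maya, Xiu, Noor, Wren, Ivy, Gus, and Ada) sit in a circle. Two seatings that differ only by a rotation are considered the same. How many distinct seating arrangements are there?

Around a circle, 9 distinct people have 9!/9 = (8)! = 40320 rotationally distinct seatings.

40320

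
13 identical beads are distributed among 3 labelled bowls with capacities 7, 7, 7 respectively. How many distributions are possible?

42

Without the upper bounds there are C(15,2) = 105 ways to split 13 among 3 bowls.
Subtract solutions that violate a single cap (substitute x_i' = x_i − (cap_i+1)): x_1 ≥ 8 gives C(7,2) = 21; x_2 ≥ 8 gives C(7,2) = 21; x_3 ≥ 8 gives C(7,2) = 21. Together 63.
No two caps can be exceeded simultaneously, so the pair terms are all 0.
By inclusion–exclusion the count is 105 − 63 + 0 = 42.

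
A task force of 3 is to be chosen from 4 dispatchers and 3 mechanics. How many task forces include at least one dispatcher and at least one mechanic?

30

With no constraint there are C(7,3) = 35 possible selections.
Selections missing a whole group: no dispatchers → C(3,3) = 1; no mechanics → C(4,3) = 4.
Both groups omitted at once is impossible, so 35 − 5 = 30.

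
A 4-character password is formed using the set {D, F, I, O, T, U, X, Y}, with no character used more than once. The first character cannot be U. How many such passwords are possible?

The first character has 8−1 = 7 choices (anything except U).
The remaining 3 characters are filled from the other 7 symbols without repetition: 7 × 6 × 5 = 210.
Total: 7 × 210 = 1470.

1470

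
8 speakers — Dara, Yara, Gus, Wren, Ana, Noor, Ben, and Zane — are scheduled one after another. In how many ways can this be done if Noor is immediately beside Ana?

10080

Glue Noor and Ana into one block (2 internal orders), leaving 7 units to arrange in a row.
That gives 2 × 7! = 2 × 5040 = 10080.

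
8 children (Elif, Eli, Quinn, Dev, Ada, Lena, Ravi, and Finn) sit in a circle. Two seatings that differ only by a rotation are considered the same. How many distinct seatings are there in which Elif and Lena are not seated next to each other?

Without the restriction there are (7)! = 5040 seatings.
Those with Elif next to Lena: fuse the pair into one unit and seat 7 units around a circle — 2·(6)! = 1440.
Subtracting, 5040 − 1440 = 3600.

3600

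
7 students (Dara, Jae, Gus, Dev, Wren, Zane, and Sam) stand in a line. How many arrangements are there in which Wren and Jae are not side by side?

3600

Of the 7! = 5040 arrangements, those with Wren and Jae adjacent number 2 × 6! = 1440 (treat the pair as a block with 2 internal orders).
So 5040 − 1440 = 3600 arrangements keep them apart.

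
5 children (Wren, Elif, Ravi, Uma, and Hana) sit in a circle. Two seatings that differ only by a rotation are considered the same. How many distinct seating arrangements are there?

Around a circle, 5 distinct people have 5!/5 = (4)! = 24 rotationally distinct seatings.

24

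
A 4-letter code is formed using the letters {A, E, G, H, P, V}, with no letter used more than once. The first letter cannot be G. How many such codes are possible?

The first letter has 6−1 = 5 choices (anything except G).
The remaining 3 letters are filled from the other 5 symbols without repetition: 5 × 4 × 3 = 60.
Total: 5 × 60 = 300.

300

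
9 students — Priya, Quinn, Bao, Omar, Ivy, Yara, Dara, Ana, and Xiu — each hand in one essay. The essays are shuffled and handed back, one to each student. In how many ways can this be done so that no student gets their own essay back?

133496

Let Aᵢ be the assignments in which student i gets their own essay. We want the size of the complement of A₁∪…∪A_9.
By inclusion–exclusion this is Σ_{j=0}^{9} (−1)^j C(9,j)·(9−j)!.
Computing: 362880 − 362880 + 181440 − 60480 + 15120 − 3024 + 504 − 72 + 9 − 1 = 133496.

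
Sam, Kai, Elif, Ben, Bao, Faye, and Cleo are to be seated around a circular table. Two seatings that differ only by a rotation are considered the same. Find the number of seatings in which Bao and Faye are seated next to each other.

240

Treat {Bao, Faye} as one unit (2 internal orders) and seat the resulting 6 units around the table: (5)! circular arrangements.
So 2 × (5)! = 2 × 120 = 240.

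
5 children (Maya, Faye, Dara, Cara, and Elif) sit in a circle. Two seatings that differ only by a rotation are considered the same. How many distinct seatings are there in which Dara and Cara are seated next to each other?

Glue Dara and Cara into a block (2 internal orders). Seating 4 units around a circle gives (3)! arrangements.
So 2 × (3)! = 2 × 6 = 12.

12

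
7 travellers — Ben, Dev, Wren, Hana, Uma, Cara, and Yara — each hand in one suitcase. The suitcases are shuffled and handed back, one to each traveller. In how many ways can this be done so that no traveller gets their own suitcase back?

Let Aᵢ be the assignments in which traveller i gets their own suitcase. We want the size of the complement of A₁∪…∪A_7.
By inclusion–exclusion this is Σ_{j=0}^{7} (−1)^j C(7,j)·(7−j)!.
Computing: 5040 − 5040 + 2520 − 840 + 210 − 42 + 7 − 1 = 1854.

1854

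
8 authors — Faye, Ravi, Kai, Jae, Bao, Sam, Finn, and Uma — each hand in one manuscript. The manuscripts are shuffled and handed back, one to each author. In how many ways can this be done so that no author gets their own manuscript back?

This is the derangement count D_8: permutations of 8 items with no fixed point.
By inclusion–exclusion this is Σ_{j=0}^{8} (−1)^j C(8,j)·(8−j)!.
Computing: 40320 − 40320 + 20160 − 6720 + 1680 − 336 + 56 − 8 + 1 = 14833.

14833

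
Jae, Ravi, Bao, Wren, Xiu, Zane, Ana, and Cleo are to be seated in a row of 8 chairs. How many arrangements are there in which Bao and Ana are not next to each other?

Of the 8! = 40320 arrangements, those with Bao and Ana adjacent number 2 × 7! = 10080 (treat the pair as a block with 2 internal orders).
So 40320 − 10080 = 30240 arrangements keep them apart.

30240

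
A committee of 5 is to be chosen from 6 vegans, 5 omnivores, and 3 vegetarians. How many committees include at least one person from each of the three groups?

1365

Total 5-person selections from all 14: C(14,5) = 2002.
Subtract selections that omit an entire group: no vegans → C(8,5) = 56; no omnivores → C(9,5) = 126; no vegetarians → C(11,5) = 462.
Add back selections omitting two groups (i.e. drawn from a single group): C(6,5) + C(5,5) + C(3,5) = 7.
By inclusion–exclusion: 2002 − 644 + 7 = 1365.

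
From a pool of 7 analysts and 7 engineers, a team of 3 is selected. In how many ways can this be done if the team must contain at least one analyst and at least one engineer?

294

Total 3-person selections from all 14: C(14,3) = 364.
Subtract selections that omit an entire group: no analysts → C(7,3) = 35; no engineers → C(7,3) = 35.
Both groups omitted at once is impossible, so 364 − 70 = 294.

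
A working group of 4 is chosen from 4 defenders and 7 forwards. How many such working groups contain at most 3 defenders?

329

Split by how many defenders are chosen (0 through 3).
Sum: C(4,0)·C(7,4) + C(4,1)·C(7,3) + C(4,2)·C(7,2) + C(4,3)·C(7,1) = 35 + 140 + 126 + 28 = 329.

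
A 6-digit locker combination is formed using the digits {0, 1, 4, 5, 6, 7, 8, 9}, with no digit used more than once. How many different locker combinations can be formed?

20160

Choose and order 6 of the 8 symbols: the first digit has 8 options, the next 7, and so on down to 3.
8 × 7 × 6 × 5 × 4 × 3 = 20160.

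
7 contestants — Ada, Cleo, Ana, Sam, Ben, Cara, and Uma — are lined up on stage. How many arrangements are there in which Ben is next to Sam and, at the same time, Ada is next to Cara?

480

Treat {Ben,Sam} as one block (2 orders) and {Ada,Cara} as another (2 orders).
That leaves 5 units to arrange: 2 × 2 × 5! = 4 × 120 = 480.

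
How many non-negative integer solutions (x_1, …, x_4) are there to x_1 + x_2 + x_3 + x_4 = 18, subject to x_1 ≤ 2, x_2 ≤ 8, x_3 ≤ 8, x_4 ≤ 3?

19

By stars and bars, unrestricted non-negative solutions to x_1+…+x_4 = 18 number C(18+3,3) = 1330.
Subtract solutions that violate a single cap (substitute x_i' = x_i − (cap_i+1)): x_1 ≥ 3 gives C(18,3) = 816; x_2 ≥ 9 gives C(12,3) = 220; x_3 ≥ 9 gives C(12,3) = 220; x_4 ≥ 4 gives C(17,3) = 680. Together 1936.
Add back pairs where two caps are both exceeded: 84 + 84 + 364 + 1 + 56 + 56 = 645.
Subtract triples: 0 + 10 + 10 + 0 = 20.
By inclusion–exclusion the count is 1330 − 1936 + 645 − 20 = 19.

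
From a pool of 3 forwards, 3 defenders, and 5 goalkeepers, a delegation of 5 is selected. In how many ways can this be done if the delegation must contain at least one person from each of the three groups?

345

Unrestricted: C(11,5) = 462 ways to pick any 5 of the 11.
Subtract selections that omit an entire group: no forwards → C(8,5) = 56; no defenders → C(8,5) = 56; no goalkeepers → C(6,5) = 6.
Add back selections omitting two groups (i.e. drawn from a single group): C(3,5) + C(3,5) + C(5,5) = 1.
By inclusion–exclusion: 462 − 118 + 1 = 345.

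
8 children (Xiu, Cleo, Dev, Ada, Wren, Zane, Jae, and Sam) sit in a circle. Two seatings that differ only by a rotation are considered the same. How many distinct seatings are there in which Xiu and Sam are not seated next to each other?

3600

Without the restriction there are (7)! = 5040 seatings.
Those with Xiu next to Sam: fuse the pair into one unit and seat 7 units around a circle — 2·(6)! = 1440.
Subtracting, 5040 − 1440 = 3600.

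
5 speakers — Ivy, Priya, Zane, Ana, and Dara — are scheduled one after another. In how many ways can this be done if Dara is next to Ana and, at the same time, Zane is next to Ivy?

24

Treat {Dara,Ana} as one block (2 orders) and {Zane,Ivy} as another (2 orders).
That leaves 3 units to arrange: 2 × 2 × 3! = 4 × 6 = 24.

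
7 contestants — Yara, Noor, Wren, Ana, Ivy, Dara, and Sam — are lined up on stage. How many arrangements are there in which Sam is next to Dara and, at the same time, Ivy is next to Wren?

480

Treat {Sam,Dara} as one block (2 orders) and {Ivy,Wren} as another (2 orders).
That leaves 5 units to arrange: 2 × 2 × 5! = 4 × 120 = 480.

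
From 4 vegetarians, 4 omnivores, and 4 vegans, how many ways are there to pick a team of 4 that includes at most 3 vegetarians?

494

Split by how many vegetarians are chosen (0 through 3).
Sum: C(4,0)·C(8,4) + C(4,1)·C(8,3) + C(4,2)·C(8,2) + C(4,3)·C(8,1) = 70 + 224 + 168 + 32 = 494.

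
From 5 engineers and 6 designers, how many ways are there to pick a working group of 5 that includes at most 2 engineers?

Split by how many engineers are chosen (0 through 2).
Sum: C(5,0)·C(6,5) + C(5,1)·C(6,4) + C(5,2)·C(6,3) = 6 + 75 + 200 = 281.

281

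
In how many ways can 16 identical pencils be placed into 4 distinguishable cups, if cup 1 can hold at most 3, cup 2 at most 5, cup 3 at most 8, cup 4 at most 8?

120

Without the upper bounds there are C(19,3) = 969 ways to split 16 among 4 cups.
Subtract solutions that violate a single cap (substitute x_i' = x_i − (cap_i+1)): x_1 ≥ 4 gives C(15,3) = 455; x_2 ≥ 6 gives C(13,3) = 286; x_3 ≥ 9 gives C(10,3) = 120; x_4 ≥ 9 gives C(10,3) = 120. Together 981.
Add back pairs where two caps are both exceeded: 84 + 20 + 20 + 4 + 4 + 0 = 132.
By inclusion–exclusion the count is 969 − 981 + 132 = 120.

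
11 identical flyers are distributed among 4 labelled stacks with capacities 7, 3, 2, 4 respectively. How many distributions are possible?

41

Without the upper bounds there are C(14,3) = 364 ways to split 11 among 4 stacks.
Subtract solutions that violate a single cap (substitute x_i' = x_i − (cap_i+1)): x_1 ≥ 8 gives C(6,3) = 20; x_2 ≥ 4 gives C(10,3) = 120; x_3 ≥ 3 gives C(11,3) = 165; x_4 ≥ 5 gives C(9,3) = 84. Together 389.
Add back pairs where two caps are both exceeded: 0 + 1 + 0 + 35 + 10 + 20 = 66.
By inclusion–exclusion the count is 364 − 389 + 66 = 41.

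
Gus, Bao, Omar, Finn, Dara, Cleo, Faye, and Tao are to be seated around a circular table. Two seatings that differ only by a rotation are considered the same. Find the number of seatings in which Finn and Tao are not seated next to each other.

3600

All circular seatings of 8 people number (7)! = 5040.
Seatings with Finn beside Tao: treat them as a block with 2 internal orders, giving 2 × (6)! = 1440.
Subtracting, 5040 − 1440 = 3600.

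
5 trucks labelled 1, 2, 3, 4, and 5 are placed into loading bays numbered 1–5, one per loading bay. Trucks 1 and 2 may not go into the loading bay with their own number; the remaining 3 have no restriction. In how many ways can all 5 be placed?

Let Aᵢ (for i ∈ {1, 2}) be the placements that put truck i in its forbidden loading bay. Any j of these fix j positions, leaving (5−j)! ways to fill the rest, and there are C(2,j) ways to pick which j.
By inclusion–exclusion, the number of valid placements is Σ_{j=0}^{2} (−1)^j C(2,j)·(5−j)!.
Computing: 120 − 48 + 6 = 78.

78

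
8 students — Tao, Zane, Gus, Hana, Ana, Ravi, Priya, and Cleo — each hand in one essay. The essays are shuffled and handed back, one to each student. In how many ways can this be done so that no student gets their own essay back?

Let Aᵢ be the assignments in which student i gets their own essay. We want the size of the complement of A₁∪…∪A_8.
By inclusion–exclusion this is Σ_{j=0}^{8} (−1)^j C(8,j)·(8−j)!.
Computing: 40320 − 40320 + 20160 − 6720 + 1680 − 336 + 56 − 8 + 1 = 14833.

14833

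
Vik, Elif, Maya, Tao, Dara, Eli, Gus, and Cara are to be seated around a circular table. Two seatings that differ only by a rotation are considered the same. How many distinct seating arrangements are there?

Seat Vik anywhere (absorbing the rotational symmetry), then permute the other 7: (7)! = 5040.

5040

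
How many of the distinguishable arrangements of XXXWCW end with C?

10

With the last slot taken by C, it remains to arrange the other 5 letters (XXXWW).
Those 5 letters have W appearing twice and X appearing 3 times, giving (5)!/(3!·2!) = 10.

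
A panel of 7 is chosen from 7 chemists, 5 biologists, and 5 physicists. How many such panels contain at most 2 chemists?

6882

Split by how many chemists are chosen (0 through 2).
Sum: C(7,0)·C(10,7) + C(7,1)·C(10,6) + C(7,2)·C(10,5) = 120 + 1470 + 5292 = 6882.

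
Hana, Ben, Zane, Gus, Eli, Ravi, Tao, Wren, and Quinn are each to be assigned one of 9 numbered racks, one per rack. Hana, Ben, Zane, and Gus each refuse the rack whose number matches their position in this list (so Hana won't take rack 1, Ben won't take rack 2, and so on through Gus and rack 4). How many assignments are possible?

Let Aᵢ (for 1 ≤ i ≤ 4) be the placements that put person i in their forbidden rack. Any j of these fix j positions, leaving (9−j)! ways to fill the rest, and there are C(4,j) ways to pick which j.
By inclusion–exclusion, the number of valid placements is Σ_{j=0}^{4} (−1)^j C(4,j)·(9−j)!.
Computing: 362880 − 161280 + 30240 − 2880 + 120 = 229080.

229080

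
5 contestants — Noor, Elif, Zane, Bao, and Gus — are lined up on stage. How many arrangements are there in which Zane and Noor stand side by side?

48

Glue Zane and Noor into one block (2 internal orders), leaving 4 units to arrange in a row.
So the count is 2·(4)! = 48.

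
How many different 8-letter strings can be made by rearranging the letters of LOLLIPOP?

1680

Letter multiplicities in LOLLIPOP: I×1, L×3, O×2, P×2.
Dividing 8! = 40320 by 3!·2!·2! = 24 for the repeated letters gives 1680.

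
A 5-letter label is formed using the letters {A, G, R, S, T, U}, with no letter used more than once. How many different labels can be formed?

Choose and order 5 of the 6 symbols: the first letter has 6 options, the next 5, and so on down to 2.
That product is 6 × 5 × 4 × 3 × 2 = 720.

720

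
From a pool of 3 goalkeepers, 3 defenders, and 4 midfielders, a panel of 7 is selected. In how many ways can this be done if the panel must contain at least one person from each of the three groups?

118

Total 7-person selections from all 10: C(10,7) = 120.
Selections missing a whole group: no goalkeepers → C(7,7) = 1; no defenders → C(7,7) = 1; no midfielders → C(6,7) = 0.
Add back selections omitting two groups (i.e. drawn from a single group): C(3,7) + C(3,7) + C(4,7) = 0.
By inclusion–exclusion: 120 − 2 + 0 = 118.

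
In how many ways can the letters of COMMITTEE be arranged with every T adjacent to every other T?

Treat the 2 copies of T as a single block. The multiset to arrange is then {TT, C, E, E, I, M, M, O}, 8 items in all.
That gives (8)!/(2!·2!) = 10080 arrangements.

10080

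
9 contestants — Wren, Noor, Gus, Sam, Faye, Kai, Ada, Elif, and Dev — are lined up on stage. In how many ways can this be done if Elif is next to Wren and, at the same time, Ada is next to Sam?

Treat {Elif,Wren} as one block (2 orders) and {Ada,Sam} as another (2 orders).
That leaves 7 units to arrange: 2 × 2 × 7! = 4 × 5040 = 20160.

20160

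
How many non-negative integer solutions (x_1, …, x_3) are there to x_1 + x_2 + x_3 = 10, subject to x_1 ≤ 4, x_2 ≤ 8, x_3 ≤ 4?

22

By stars and bars, unrestricted non-negative solutions to x_1+…+x_3 = 10 number C(10+2,2) = 66.
Subtract solutions that violate a single cap (substitute x_i' = x_i − (cap_i+1)): x_1 ≥ 5 gives C(7,2) = 21; x_2 ≥ 9 gives C(3,2) = 3; x_3 ≥ 5 gives C(7,2) = 21. Together 45.
Add back pairs where two caps are both exceeded: 0 + 1 + 0 = 1.
By inclusion–exclusion the count is 66 − 45 + 1 = 22.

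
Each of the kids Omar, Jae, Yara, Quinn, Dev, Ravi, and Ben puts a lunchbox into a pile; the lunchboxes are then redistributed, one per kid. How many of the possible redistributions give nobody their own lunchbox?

Count assignments avoiding every fixed point. For any j of the 7 kids fixed to their own lunchbox, the other 7−j can be arranged in (7−j)! ways.
By inclusion–exclusion this is Σ_{j=0}^{7} (−1)^j C(7,j)·(7−j)!.
Computing: 5040 − 5040 + 2520 − 840 + 210 − 42 + 7 − 1 = 1854.

1854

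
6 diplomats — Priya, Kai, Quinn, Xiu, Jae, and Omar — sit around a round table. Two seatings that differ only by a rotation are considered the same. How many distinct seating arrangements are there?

120

Around a circle, 6 distinct people have 6!/6 = (5)! = 120 rotationally distinct seatings.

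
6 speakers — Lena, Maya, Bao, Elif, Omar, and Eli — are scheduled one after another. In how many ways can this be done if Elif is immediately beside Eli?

240

Treat {Elif, Eli} as a single unit. There are 5 units to order, and the pair itself can be ordered 2 ways.
That gives 2 × 5! = 2 × 120 = 240.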